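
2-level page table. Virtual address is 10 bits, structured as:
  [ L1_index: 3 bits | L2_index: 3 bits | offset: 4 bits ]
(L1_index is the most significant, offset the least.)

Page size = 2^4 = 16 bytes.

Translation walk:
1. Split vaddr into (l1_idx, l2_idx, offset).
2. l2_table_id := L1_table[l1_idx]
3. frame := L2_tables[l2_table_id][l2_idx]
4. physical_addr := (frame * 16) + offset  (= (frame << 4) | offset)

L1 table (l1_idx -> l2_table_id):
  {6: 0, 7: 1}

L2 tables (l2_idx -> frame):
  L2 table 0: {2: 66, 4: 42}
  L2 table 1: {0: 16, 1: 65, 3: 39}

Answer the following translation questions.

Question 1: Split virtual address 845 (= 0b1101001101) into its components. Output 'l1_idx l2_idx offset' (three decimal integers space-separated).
vaddr = 845 = 0b1101001101
  top 3 bits -> l1_idx = 6
  next 3 bits -> l2_idx = 4
  bottom 4 bits -> offset = 13

Answer: 6 4 13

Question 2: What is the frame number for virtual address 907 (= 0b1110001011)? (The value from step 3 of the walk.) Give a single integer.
vaddr = 907: l1_idx=7, l2_idx=0
L1[7] = 1; L2[1][0] = 16

Answer: 16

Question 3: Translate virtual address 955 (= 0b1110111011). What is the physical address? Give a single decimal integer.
vaddr = 955 = 0b1110111011
Split: l1_idx=7, l2_idx=3, offset=11
L1[7] = 1
L2[1][3] = 39
paddr = 39 * 16 + 11 = 635

Answer: 635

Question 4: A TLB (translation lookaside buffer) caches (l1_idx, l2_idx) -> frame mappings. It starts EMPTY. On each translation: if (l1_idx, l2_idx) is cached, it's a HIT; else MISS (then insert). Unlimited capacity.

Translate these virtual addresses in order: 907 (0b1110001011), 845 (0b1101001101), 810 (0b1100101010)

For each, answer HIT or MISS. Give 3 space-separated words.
vaddr=907: (7,0) not in TLB -> MISS, insert
vaddr=845: (6,4) not in TLB -> MISS, insert
vaddr=810: (6,2) not in TLB -> MISS, insert

Answer: MISS MISS MISS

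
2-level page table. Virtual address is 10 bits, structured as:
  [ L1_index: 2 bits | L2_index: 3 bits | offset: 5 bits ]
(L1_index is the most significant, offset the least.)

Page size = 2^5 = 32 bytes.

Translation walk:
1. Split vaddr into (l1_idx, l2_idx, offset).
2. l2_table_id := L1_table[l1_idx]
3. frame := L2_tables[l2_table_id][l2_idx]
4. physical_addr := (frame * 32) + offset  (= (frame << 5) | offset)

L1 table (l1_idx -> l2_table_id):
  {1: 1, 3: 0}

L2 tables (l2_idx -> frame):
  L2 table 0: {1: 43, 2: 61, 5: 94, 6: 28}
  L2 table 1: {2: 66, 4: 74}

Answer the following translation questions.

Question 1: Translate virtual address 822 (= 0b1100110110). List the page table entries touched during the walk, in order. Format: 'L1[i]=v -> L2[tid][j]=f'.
vaddr = 822 = 0b1100110110
Split: l1_idx=3, l2_idx=1, offset=22

Answer: L1[3]=0 -> L2[0][1]=43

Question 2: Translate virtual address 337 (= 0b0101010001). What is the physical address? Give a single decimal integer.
vaddr = 337 = 0b0101010001
Split: l1_idx=1, l2_idx=2, offset=17
L1[1] = 1
L2[1][2] = 66
paddr = 66 * 32 + 17 = 2129

Answer: 2129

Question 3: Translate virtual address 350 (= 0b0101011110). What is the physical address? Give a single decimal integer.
vaddr = 350 = 0b0101011110
Split: l1_idx=1, l2_idx=2, offset=30
L1[1] = 1
L2[1][2] = 66
paddr = 66 * 32 + 30 = 2142

Answer: 2142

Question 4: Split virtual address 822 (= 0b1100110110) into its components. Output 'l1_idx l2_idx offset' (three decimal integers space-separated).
Answer: 3 1 22

Derivation:
vaddr = 822 = 0b1100110110
  top 2 bits -> l1_idx = 3
  next 3 bits -> l2_idx = 1
  bottom 5 bits -> offset = 22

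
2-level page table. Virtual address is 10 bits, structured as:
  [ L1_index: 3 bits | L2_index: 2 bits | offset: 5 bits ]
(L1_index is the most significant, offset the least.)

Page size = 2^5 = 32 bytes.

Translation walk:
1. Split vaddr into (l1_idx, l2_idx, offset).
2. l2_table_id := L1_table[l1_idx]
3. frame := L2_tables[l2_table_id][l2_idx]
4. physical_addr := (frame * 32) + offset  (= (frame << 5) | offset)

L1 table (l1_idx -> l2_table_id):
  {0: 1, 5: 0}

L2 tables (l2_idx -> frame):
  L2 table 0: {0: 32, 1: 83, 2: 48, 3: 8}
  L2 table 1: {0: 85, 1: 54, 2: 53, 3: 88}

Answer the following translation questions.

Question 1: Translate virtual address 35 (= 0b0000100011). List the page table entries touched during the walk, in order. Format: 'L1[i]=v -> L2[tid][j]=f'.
Answer: L1[0]=1 -> L2[1][1]=54

Derivation:
vaddr = 35 = 0b0000100011
Split: l1_idx=0, l2_idx=1, offset=3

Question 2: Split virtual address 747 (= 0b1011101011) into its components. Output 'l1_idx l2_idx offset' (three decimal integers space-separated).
vaddr = 747 = 0b1011101011
  top 3 bits -> l1_idx = 5
  next 2 bits -> l2_idx = 3
  bottom 5 bits -> offset = 11

Answer: 5 3 11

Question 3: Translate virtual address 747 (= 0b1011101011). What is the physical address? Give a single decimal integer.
Answer: 267

Derivation:
vaddr = 747 = 0b1011101011
Split: l1_idx=5, l2_idx=3, offset=11
L1[5] = 0
L2[0][3] = 8
paddr = 8 * 32 + 11 = 267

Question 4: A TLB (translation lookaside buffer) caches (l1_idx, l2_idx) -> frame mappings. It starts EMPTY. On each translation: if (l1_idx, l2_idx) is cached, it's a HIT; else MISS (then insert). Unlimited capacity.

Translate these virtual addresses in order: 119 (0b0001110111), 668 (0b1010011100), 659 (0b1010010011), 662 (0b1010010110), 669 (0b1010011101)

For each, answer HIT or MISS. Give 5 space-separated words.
vaddr=119: (0,3) not in TLB -> MISS, insert
vaddr=668: (5,0) not in TLB -> MISS, insert
vaddr=659: (5,0) in TLB -> HIT
vaddr=662: (5,0) in TLB -> HIT
vaddr=669: (5,0) in TLB -> HIT

Answer: MISS MISS HIT HIT HIT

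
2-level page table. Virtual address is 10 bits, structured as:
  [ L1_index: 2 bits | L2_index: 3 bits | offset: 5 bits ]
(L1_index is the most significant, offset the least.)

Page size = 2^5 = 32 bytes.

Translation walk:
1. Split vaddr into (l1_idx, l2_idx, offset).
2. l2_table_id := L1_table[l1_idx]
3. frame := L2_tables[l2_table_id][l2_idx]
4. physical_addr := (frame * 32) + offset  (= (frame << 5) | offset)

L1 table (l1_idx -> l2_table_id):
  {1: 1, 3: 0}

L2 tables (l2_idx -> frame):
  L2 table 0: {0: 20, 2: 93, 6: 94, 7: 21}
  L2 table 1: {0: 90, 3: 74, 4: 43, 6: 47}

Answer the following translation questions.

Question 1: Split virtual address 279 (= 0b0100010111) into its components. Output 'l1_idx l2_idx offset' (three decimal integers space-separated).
Answer: 1 0 23

Derivation:
vaddr = 279 = 0b0100010111
  top 2 bits -> l1_idx = 1
  next 3 bits -> l2_idx = 0
  bottom 5 bits -> offset = 23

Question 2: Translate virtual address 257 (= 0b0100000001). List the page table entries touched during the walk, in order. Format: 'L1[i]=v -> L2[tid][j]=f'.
Answer: L1[1]=1 -> L2[1][0]=90

Derivation:
vaddr = 257 = 0b0100000001
Split: l1_idx=1, l2_idx=0, offset=1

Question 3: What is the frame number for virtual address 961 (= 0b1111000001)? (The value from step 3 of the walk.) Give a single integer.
vaddr = 961: l1_idx=3, l2_idx=6
L1[3] = 0; L2[0][6] = 94

Answer: 94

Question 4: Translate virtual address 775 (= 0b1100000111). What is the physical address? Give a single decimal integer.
Answer: 647

Derivation:
vaddr = 775 = 0b1100000111
Split: l1_idx=3, l2_idx=0, offset=7
L1[3] = 0
L2[0][0] = 20
paddr = 20 * 32 + 7 = 647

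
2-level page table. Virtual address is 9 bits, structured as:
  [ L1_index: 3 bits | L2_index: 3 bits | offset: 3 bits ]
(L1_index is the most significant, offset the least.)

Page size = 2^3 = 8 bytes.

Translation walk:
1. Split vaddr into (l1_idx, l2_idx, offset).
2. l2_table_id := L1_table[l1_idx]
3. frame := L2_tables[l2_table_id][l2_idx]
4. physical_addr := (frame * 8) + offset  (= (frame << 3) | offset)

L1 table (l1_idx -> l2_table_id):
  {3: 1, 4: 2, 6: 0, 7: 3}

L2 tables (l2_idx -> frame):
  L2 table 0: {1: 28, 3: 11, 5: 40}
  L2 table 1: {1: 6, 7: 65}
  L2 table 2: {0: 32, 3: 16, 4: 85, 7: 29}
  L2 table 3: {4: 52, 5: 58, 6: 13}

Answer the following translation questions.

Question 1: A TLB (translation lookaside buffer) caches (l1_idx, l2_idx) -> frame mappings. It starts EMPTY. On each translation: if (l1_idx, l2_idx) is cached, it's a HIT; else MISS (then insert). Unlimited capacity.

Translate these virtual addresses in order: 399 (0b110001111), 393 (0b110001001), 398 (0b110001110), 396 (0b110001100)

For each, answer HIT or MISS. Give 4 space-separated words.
Answer: MISS HIT HIT HIT

Derivation:
vaddr=399: (6,1) not in TLB -> MISS, insert
vaddr=393: (6,1) in TLB -> HIT
vaddr=398: (6,1) in TLB -> HIT
vaddr=396: (6,1) in TLB -> HIT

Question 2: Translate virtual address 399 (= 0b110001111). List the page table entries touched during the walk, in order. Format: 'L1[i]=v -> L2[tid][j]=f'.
Answer: L1[6]=0 -> L2[0][1]=28

Derivation:
vaddr = 399 = 0b110001111
Split: l1_idx=6, l2_idx=1, offset=7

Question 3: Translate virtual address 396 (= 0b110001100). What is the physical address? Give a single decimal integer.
Answer: 228

Derivation:
vaddr = 396 = 0b110001100
Split: l1_idx=6, l2_idx=1, offset=4
L1[6] = 0
L2[0][1] = 28
paddr = 28 * 8 + 4 = 228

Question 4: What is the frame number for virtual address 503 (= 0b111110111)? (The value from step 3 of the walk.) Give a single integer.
vaddr = 503: l1_idx=7, l2_idx=6
L1[7] = 3; L2[3][6] = 13

Answer: 13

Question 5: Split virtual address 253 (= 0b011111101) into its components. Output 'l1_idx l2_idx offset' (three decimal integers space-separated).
vaddr = 253 = 0b011111101
  top 3 bits -> l1_idx = 3
  next 3 bits -> l2_idx = 7
  bottom 3 bits -> offset = 5

Answer: 3 7 5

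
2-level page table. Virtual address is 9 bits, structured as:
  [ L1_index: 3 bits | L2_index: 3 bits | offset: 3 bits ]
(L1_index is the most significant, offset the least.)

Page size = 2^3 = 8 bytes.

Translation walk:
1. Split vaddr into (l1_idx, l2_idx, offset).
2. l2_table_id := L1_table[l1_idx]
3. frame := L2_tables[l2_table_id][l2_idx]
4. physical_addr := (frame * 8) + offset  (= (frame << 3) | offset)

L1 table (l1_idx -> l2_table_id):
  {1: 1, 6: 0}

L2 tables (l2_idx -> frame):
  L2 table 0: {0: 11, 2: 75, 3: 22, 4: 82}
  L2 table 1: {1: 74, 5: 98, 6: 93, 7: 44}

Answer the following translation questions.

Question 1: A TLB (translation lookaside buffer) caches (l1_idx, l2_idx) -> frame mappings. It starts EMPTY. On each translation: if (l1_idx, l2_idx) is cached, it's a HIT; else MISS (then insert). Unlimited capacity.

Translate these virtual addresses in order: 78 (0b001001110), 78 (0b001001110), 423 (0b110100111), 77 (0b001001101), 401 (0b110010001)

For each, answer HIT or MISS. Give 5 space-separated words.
Answer: MISS HIT MISS HIT MISS

Derivation:
vaddr=78: (1,1) not in TLB -> MISS, insert
vaddr=78: (1,1) in TLB -> HIT
vaddr=423: (6,4) not in TLB -> MISS, insert
vaddr=77: (1,1) in TLB -> HIT
vaddr=401: (6,2) not in TLB -> MISS, insert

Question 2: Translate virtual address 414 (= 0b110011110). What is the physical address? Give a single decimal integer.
Answer: 182

Derivation:
vaddr = 414 = 0b110011110
Split: l1_idx=6, l2_idx=3, offset=6
L1[6] = 0
L2[0][3] = 22
paddr = 22 * 8 + 6 = 182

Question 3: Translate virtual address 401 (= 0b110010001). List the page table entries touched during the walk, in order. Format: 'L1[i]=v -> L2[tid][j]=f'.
vaddr = 401 = 0b110010001
Split: l1_idx=6, l2_idx=2, offset=1

Answer: L1[6]=0 -> L2[0][2]=75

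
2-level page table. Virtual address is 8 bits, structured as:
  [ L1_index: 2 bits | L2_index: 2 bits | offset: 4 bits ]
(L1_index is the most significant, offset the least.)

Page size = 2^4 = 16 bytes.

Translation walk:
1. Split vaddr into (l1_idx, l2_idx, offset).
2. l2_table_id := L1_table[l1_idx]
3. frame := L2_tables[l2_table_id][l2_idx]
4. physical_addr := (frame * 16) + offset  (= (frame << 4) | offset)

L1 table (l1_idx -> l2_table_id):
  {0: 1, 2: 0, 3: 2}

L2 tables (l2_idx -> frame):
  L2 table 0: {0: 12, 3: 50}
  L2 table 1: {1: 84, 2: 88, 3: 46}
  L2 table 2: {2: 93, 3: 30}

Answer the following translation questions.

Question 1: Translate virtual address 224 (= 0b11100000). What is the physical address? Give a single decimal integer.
Answer: 1488

Derivation:
vaddr = 224 = 0b11100000
Split: l1_idx=3, l2_idx=2, offset=0
L1[3] = 2
L2[2][2] = 93
paddr = 93 * 16 + 0 = 1488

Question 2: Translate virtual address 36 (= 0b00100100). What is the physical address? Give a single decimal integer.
Answer: 1412

Derivation:
vaddr = 36 = 0b00100100
Split: l1_idx=0, l2_idx=2, offset=4
L1[0] = 1
L2[1][2] = 88
paddr = 88 * 16 + 4 = 1412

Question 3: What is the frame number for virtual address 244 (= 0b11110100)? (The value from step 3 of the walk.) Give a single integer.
Answer: 30

Derivation:
vaddr = 244: l1_idx=3, l2_idx=3
L1[3] = 2; L2[2][3] = 30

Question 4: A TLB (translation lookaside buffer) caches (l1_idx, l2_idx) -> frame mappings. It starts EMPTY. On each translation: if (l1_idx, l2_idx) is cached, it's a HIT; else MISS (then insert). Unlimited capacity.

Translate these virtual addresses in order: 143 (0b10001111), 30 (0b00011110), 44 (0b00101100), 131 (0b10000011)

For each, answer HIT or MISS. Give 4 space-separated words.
Answer: MISS MISS MISS HIT

Derivation:
vaddr=143: (2,0) not in TLB -> MISS, insert
vaddr=30: (0,1) not in TLB -> MISS, insert
vaddr=44: (0,2) not in TLB -> MISS, insert
vaddr=131: (2,0) in TLB -> HIT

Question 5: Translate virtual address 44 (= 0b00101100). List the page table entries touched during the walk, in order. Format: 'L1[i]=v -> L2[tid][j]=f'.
vaddr = 44 = 0b00101100
Split: l1_idx=0, l2_idx=2, offset=12

Answer: L1[0]=1 -> L2[1][2]=88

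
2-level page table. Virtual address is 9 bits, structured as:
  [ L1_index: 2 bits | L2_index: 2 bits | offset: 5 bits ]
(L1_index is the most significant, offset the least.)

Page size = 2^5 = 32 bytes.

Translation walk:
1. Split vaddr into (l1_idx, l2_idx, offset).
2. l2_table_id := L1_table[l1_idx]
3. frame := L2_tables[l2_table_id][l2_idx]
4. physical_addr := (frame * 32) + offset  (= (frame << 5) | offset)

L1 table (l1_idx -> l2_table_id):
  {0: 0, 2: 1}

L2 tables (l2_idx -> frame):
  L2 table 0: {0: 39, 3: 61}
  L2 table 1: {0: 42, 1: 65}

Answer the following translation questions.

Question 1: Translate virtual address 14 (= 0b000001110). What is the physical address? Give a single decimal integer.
vaddr = 14 = 0b000001110
Split: l1_idx=0, l2_idx=0, offset=14
L1[0] = 0
L2[0][0] = 39
paddr = 39 * 32 + 14 = 1262

Answer: 1262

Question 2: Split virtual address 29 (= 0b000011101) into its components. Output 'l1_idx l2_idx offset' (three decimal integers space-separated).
Answer: 0 0 29

Derivation:
vaddr = 29 = 0b000011101
  top 2 bits -> l1_idx = 0
  next 2 bits -> l2_idx = 0
  bottom 5 bits -> offset = 29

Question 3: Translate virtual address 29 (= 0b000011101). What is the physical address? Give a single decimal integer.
vaddr = 29 = 0b000011101
Split: l1_idx=0, l2_idx=0, offset=29
L1[0] = 0
L2[0][0] = 39
paddr = 39 * 32 + 29 = 1277

Answer: 1277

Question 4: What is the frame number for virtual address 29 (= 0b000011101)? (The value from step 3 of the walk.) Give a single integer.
vaddr = 29: l1_idx=0, l2_idx=0
L1[0] = 0; L2[0][0] = 39

Answer: 39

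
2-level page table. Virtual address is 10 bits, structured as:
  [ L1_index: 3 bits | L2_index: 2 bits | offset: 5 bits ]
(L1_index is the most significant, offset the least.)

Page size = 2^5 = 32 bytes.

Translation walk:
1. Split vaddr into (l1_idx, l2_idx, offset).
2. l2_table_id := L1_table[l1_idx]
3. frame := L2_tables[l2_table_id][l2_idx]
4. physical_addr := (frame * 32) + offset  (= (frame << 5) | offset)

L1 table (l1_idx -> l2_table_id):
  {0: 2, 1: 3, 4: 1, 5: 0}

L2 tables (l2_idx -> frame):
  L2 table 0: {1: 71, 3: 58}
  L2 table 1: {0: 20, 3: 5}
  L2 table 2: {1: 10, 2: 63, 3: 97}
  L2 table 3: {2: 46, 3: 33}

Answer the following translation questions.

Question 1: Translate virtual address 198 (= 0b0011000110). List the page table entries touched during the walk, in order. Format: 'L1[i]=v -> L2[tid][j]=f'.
Answer: L1[1]=3 -> L2[3][2]=46

Derivation:
vaddr = 198 = 0b0011000110
Split: l1_idx=1, l2_idx=2, offset=6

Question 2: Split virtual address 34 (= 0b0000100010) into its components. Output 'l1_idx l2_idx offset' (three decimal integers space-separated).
vaddr = 34 = 0b0000100010
  top 3 bits -> l1_idx = 0
  next 2 bits -> l2_idx = 1
  bottom 5 bits -> offset = 2

Answer: 0 1 2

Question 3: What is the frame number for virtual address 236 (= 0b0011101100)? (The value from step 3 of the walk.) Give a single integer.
vaddr = 236: l1_idx=1, l2_idx=3
L1[1] = 3; L2[3][3] = 33

Answer: 33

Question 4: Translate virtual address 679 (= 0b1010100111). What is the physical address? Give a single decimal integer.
vaddr = 679 = 0b1010100111
Split: l1_idx=5, l2_idx=1, offset=7
L1[5] = 0
L2[0][1] = 71
paddr = 71 * 32 + 7 = 2279

Answer: 2279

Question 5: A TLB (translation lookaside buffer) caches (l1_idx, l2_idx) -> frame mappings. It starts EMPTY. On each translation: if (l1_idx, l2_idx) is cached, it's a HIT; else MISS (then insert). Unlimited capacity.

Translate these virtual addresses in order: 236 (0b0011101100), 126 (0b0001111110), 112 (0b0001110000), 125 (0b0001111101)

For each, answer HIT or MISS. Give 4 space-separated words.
vaddr=236: (1,3) not in TLB -> MISS, insert
vaddr=126: (0,3) not in TLB -> MISS, insert
vaddr=112: (0,3) in TLB -> HIT
vaddr=125: (0,3) in TLB -> HIT

Answer: MISS MISS HIT HIT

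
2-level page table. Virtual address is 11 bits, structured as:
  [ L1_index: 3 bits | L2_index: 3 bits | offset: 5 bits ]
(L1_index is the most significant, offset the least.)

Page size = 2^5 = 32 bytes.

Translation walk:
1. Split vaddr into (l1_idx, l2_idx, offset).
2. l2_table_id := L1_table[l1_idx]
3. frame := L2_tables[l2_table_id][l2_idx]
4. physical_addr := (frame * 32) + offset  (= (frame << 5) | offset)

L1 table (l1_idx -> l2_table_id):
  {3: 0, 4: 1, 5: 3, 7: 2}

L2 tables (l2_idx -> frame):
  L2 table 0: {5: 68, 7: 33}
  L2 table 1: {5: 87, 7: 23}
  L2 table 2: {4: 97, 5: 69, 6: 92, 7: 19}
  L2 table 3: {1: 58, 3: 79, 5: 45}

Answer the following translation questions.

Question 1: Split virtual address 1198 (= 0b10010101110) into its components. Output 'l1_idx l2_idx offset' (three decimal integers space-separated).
Answer: 4 5 14

Derivation:
vaddr = 1198 = 0b10010101110
  top 3 bits -> l1_idx = 4
  next 3 bits -> l2_idx = 5
  bottom 5 bits -> offset = 14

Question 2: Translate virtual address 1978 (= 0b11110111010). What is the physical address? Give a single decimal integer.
Answer: 2234

Derivation:
vaddr = 1978 = 0b11110111010
Split: l1_idx=7, l2_idx=5, offset=26
L1[7] = 2
L2[2][5] = 69
paddr = 69 * 32 + 26 = 2234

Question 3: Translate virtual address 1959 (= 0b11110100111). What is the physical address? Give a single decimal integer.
vaddr = 1959 = 0b11110100111
Split: l1_idx=7, l2_idx=5, offset=7
L1[7] = 2
L2[2][5] = 69
paddr = 69 * 32 + 7 = 2215

Answer: 2215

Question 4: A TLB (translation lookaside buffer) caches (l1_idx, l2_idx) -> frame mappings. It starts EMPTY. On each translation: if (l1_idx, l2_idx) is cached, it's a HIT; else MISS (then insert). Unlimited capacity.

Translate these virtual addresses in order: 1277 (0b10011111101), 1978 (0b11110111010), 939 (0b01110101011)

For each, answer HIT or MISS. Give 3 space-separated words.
Answer: MISS MISS MISS

Derivation:
vaddr=1277: (4,7) not in TLB -> MISS, insert
vaddr=1978: (7,5) not in TLB -> MISS, insert
vaddr=939: (3,5) not in TLB -> MISS, insert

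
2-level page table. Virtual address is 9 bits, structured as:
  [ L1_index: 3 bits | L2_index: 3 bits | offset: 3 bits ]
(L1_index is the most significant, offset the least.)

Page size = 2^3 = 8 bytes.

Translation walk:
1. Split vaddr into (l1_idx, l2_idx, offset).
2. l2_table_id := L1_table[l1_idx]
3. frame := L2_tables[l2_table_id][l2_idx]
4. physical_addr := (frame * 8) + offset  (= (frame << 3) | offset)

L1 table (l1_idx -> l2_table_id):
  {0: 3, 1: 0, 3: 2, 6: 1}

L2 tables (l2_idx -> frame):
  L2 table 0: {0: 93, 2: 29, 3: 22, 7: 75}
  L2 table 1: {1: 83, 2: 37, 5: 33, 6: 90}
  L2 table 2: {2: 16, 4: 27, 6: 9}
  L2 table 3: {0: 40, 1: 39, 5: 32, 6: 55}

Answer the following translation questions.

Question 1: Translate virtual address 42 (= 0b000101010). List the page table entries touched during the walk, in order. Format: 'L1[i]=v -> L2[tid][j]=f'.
vaddr = 42 = 0b000101010
Split: l1_idx=0, l2_idx=5, offset=2

Answer: L1[0]=3 -> L2[3][5]=32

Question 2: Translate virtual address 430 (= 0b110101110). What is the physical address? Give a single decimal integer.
Answer: 270

Derivation:
vaddr = 430 = 0b110101110
Split: l1_idx=6, l2_idx=5, offset=6
L1[6] = 1
L2[1][5] = 33
paddr = 33 * 8 + 6 = 270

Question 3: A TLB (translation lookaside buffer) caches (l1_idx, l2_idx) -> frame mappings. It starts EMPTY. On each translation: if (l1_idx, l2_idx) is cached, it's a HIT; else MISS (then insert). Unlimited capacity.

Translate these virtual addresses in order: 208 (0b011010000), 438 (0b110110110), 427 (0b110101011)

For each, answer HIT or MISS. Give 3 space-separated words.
Answer: MISS MISS MISS

Derivation:
vaddr=208: (3,2) not in TLB -> MISS, insert
vaddr=438: (6,6) not in TLB -> MISS, insert
vaddr=427: (6,5) not in TLB -> MISS, insert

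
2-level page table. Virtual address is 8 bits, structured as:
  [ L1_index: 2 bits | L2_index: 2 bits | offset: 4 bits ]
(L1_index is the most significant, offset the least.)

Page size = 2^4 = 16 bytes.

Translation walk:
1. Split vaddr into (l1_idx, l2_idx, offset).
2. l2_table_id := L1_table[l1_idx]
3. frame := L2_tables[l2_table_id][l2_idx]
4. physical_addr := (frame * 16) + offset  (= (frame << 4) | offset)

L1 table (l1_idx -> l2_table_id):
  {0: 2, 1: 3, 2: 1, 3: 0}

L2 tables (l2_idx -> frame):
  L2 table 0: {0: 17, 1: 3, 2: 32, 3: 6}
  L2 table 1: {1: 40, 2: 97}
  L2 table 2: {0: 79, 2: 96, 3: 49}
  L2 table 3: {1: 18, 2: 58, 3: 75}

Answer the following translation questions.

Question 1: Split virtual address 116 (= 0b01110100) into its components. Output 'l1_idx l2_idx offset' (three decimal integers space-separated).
Answer: 1 3 4

Derivation:
vaddr = 116 = 0b01110100
  top 2 bits -> l1_idx = 1
  next 2 bits -> l2_idx = 3
  bottom 4 bits -> offset = 4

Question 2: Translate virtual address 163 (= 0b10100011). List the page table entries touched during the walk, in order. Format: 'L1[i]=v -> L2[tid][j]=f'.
vaddr = 163 = 0b10100011
Split: l1_idx=2, l2_idx=2, offset=3

Answer: L1[2]=1 -> L2[1][2]=97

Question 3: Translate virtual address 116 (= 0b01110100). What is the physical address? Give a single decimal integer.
vaddr = 116 = 0b01110100
Split: l1_idx=1, l2_idx=3, offset=4
L1[1] = 3
L2[3][3] = 75
paddr = 75 * 16 + 4 = 1204

Answer: 1204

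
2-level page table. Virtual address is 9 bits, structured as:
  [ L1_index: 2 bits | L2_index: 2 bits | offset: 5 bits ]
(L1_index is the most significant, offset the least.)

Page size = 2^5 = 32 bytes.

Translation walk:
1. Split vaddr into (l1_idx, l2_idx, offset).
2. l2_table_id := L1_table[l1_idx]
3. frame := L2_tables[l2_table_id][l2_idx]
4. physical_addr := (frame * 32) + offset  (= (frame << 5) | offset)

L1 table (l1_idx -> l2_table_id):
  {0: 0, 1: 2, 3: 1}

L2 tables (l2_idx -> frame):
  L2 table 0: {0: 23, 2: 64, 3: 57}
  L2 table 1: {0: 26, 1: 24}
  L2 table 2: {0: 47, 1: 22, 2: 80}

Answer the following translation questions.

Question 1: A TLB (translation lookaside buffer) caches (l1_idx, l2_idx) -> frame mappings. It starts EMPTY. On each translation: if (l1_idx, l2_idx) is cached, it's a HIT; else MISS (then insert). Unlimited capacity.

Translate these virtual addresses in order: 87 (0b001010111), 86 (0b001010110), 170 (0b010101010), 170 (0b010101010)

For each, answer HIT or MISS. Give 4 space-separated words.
vaddr=87: (0,2) not in TLB -> MISS, insert
vaddr=86: (0,2) in TLB -> HIT
vaddr=170: (1,1) not in TLB -> MISS, insert
vaddr=170: (1,1) in TLB -> HIT

Answer: MISS HIT MISS HIT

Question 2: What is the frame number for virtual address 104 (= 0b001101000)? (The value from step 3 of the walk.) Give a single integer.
Answer: 57

Derivation:
vaddr = 104: l1_idx=0, l2_idx=3
L1[0] = 0; L2[0][3] = 57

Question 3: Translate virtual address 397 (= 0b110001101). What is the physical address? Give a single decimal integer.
vaddr = 397 = 0b110001101
Split: l1_idx=3, l2_idx=0, offset=13
L1[3] = 1
L2[1][0] = 26
paddr = 26 * 32 + 13 = 845

Answer: 845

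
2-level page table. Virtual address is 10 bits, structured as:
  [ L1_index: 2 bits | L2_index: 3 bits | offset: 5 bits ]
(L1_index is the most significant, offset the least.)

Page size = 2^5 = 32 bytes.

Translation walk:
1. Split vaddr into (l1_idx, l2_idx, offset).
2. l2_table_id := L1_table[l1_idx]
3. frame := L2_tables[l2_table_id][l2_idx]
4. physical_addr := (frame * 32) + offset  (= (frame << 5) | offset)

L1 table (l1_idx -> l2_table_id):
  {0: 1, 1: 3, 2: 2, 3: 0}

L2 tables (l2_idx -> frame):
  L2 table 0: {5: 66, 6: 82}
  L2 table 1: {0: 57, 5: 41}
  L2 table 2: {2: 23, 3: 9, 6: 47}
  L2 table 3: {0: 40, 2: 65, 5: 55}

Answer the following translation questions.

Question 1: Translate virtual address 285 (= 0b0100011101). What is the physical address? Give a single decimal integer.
vaddr = 285 = 0b0100011101
Split: l1_idx=1, l2_idx=0, offset=29
L1[1] = 3
L2[3][0] = 40
paddr = 40 * 32 + 29 = 1309

Answer: 1309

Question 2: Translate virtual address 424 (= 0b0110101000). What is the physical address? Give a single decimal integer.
vaddr = 424 = 0b0110101000
Split: l1_idx=1, l2_idx=5, offset=8
L1[1] = 3
L2[3][5] = 55
paddr = 55 * 32 + 8 = 1768

Answer: 1768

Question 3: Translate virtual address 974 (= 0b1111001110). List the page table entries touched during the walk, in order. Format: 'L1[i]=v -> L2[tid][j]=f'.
vaddr = 974 = 0b1111001110
Split: l1_idx=3, l2_idx=6, offset=14

Answer: L1[3]=0 -> L2[0][6]=82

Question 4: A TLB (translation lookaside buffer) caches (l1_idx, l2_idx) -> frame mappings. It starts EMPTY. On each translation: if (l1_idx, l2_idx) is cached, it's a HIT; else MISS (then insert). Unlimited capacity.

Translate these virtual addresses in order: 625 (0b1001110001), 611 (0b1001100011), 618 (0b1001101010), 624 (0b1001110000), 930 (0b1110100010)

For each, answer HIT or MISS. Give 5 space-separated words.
vaddr=625: (2,3) not in TLB -> MISS, insert
vaddr=611: (2,3) in TLB -> HIT
vaddr=618: (2,3) in TLB -> HIT
vaddr=624: (2,3) in TLB -> HIT
vaddr=930: (3,5) not in TLB -> MISS, insert

Answer: MISS HIT HIT HIT MISS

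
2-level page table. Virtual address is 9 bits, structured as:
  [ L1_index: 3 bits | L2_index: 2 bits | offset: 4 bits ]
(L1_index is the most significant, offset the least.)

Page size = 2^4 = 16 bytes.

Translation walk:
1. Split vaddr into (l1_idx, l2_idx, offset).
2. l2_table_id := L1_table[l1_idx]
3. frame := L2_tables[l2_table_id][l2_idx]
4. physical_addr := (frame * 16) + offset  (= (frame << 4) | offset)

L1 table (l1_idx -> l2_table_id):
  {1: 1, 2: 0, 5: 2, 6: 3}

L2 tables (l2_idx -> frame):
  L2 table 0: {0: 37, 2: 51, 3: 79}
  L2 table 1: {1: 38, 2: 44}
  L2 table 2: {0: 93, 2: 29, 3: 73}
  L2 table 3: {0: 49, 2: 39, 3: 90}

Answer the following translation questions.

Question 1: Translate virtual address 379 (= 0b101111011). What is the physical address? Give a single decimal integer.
Answer: 1179

Derivation:
vaddr = 379 = 0b101111011
Split: l1_idx=5, l2_idx=3, offset=11
L1[5] = 2
L2[2][3] = 73
paddr = 73 * 16 + 11 = 1179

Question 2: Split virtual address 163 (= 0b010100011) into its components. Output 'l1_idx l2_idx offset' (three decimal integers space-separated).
Answer: 2 2 3

Derivation:
vaddr = 163 = 0b010100011
  top 3 bits -> l1_idx = 2
  next 2 bits -> l2_idx = 2
  bottom 4 bits -> offset = 3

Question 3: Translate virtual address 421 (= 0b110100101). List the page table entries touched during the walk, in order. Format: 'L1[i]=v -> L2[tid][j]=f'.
vaddr = 421 = 0b110100101
Split: l1_idx=6, l2_idx=2, offset=5

Answer: L1[6]=3 -> L2[3][2]=39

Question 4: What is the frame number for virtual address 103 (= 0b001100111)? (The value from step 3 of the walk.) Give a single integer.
Answer: 44

Derivation:
vaddr = 103: l1_idx=1, l2_idx=2
L1[1] = 1; L2[1][2] = 44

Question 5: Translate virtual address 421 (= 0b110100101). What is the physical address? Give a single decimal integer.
vaddr = 421 = 0b110100101
Split: l1_idx=6, l2_idx=2, offset=5
L1[6] = 3
L2[3][2] = 39
paddr = 39 * 16 + 5 = 629

Answer: 629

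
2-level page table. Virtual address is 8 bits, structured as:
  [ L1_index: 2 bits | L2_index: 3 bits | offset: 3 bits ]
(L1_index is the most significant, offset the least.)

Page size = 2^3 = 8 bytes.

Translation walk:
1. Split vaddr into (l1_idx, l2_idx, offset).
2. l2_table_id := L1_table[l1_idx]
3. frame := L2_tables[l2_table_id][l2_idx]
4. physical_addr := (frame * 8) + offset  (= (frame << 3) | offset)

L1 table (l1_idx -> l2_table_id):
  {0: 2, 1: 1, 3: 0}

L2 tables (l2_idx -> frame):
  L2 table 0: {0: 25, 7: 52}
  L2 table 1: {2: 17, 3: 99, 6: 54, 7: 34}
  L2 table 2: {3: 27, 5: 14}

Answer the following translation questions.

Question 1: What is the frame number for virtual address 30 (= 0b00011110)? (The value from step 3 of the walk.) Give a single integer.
Answer: 27

Derivation:
vaddr = 30: l1_idx=0, l2_idx=3
L1[0] = 2; L2[2][3] = 27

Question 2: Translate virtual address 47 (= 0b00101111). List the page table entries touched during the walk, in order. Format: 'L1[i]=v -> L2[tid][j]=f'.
Answer: L1[0]=2 -> L2[2][5]=14

Derivation:
vaddr = 47 = 0b00101111
Split: l1_idx=0, l2_idx=5, offset=7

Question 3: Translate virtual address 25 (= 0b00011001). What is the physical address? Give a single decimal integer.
vaddr = 25 = 0b00011001
Split: l1_idx=0, l2_idx=3, offset=1
L1[0] = 2
L2[2][3] = 27
paddr = 27 * 8 + 1 = 217

Answer: 217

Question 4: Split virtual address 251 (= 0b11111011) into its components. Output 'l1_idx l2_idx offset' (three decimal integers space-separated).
Answer: 3 7 3

Derivation:
vaddr = 251 = 0b11111011
  top 2 bits -> l1_idx = 3
  next 3 bits -> l2_idx = 7
  bottom 3 bits -> offset = 3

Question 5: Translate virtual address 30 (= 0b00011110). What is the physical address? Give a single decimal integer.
vaddr = 30 = 0b00011110
Split: l1_idx=0, l2_idx=3, offset=6
L1[0] = 2
L2[2][3] = 27
paddr = 27 * 8 + 6 = 222

Answer: 222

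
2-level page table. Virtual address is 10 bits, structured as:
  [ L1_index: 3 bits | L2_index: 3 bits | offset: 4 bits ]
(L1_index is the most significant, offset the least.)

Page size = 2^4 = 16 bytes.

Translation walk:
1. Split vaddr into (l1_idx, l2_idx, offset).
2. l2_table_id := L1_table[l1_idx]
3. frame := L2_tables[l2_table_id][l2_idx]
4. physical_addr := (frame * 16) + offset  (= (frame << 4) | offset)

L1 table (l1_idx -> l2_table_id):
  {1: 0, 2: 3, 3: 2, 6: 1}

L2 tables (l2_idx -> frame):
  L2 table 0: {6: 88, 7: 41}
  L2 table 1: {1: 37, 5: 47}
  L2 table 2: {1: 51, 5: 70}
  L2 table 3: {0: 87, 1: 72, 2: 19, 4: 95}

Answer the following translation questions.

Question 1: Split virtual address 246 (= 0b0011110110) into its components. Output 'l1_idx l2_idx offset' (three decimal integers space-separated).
vaddr = 246 = 0b0011110110
  top 3 bits -> l1_idx = 1
  next 3 bits -> l2_idx = 7
  bottom 4 bits -> offset = 6

Answer: 1 7 6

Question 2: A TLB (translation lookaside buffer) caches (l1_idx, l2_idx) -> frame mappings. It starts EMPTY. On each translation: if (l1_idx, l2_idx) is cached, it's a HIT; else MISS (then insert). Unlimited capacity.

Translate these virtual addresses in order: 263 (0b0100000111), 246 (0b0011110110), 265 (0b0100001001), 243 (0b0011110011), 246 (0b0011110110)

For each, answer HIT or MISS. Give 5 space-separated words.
Answer: MISS MISS HIT HIT HIT

Derivation:
vaddr=263: (2,0) not in TLB -> MISS, insert
vaddr=246: (1,7) not in TLB -> MISS, insert
vaddr=265: (2,0) in TLB -> HIT
vaddr=243: (1,7) in TLB -> HIT
vaddr=246: (1,7) in TLB -> HIT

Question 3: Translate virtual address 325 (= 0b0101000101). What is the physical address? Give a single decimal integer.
vaddr = 325 = 0b0101000101
Split: l1_idx=2, l2_idx=4, offset=5
L1[2] = 3
L2[3][4] = 95
paddr = 95 * 16 + 5 = 1525

Answer: 1525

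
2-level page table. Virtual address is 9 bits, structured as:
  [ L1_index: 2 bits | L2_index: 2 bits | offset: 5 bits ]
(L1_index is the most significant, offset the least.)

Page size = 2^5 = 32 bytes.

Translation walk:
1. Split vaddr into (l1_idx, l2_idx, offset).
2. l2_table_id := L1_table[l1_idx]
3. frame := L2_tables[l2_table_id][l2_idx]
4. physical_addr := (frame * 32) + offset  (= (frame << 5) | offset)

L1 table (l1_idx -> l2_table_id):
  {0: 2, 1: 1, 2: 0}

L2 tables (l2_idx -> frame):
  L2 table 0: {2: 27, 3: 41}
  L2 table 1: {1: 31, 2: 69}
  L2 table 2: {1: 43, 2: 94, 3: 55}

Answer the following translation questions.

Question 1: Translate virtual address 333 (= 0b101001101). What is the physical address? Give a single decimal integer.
vaddr = 333 = 0b101001101
Split: l1_idx=2, l2_idx=2, offset=13
L1[2] = 0
L2[0][2] = 27
paddr = 27 * 32 + 13 = 877

Answer: 877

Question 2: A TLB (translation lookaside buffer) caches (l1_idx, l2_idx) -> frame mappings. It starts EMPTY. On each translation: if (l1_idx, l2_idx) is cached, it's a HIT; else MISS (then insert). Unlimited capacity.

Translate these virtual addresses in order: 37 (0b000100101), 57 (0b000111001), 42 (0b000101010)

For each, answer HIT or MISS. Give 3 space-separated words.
Answer: MISS HIT HIT

Derivation:
vaddr=37: (0,1) not in TLB -> MISS, insert
vaddr=57: (0,1) in TLB -> HIT
vaddr=42: (0,1) in TLB -> HIT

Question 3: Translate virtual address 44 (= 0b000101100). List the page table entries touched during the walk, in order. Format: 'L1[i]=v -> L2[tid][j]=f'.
vaddr = 44 = 0b000101100
Split: l1_idx=0, l2_idx=1, offset=12

Answer: L1[0]=2 -> L2[2][1]=43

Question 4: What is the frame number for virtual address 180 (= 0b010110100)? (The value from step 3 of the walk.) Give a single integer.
vaddr = 180: l1_idx=1, l2_idx=1
L1[1] = 1; L2[1][1] = 31

Answer: 31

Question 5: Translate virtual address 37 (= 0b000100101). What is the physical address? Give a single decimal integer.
Answer: 1381

Derivation:
vaddr = 37 = 0b000100101
Split: l1_idx=0, l2_idx=1, offset=5
L1[0] = 2
L2[2][1] = 43
paddr = 43 * 32 + 5 = 1381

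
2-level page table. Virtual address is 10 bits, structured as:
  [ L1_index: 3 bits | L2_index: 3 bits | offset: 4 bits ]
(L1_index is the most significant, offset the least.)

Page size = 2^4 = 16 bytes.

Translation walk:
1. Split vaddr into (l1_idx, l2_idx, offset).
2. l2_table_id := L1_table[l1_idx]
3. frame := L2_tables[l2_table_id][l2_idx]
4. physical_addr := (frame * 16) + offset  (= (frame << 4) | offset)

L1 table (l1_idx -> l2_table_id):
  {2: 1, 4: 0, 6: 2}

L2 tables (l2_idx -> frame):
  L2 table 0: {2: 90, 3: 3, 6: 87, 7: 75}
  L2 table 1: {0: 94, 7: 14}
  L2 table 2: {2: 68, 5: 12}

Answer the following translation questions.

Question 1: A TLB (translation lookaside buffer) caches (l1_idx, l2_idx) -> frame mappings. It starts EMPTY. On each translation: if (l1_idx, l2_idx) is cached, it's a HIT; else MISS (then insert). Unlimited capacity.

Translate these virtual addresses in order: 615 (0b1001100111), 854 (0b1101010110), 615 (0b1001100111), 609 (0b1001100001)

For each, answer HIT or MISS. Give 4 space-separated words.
Answer: MISS MISS HIT HIT

Derivation:
vaddr=615: (4,6) not in TLB -> MISS, insert
vaddr=854: (6,5) not in TLB -> MISS, insert
vaddr=615: (4,6) in TLB -> HIT
vaddr=609: (4,6) in TLB -> HIT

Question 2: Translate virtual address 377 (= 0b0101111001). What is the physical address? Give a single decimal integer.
Answer: 233

Derivation:
vaddr = 377 = 0b0101111001
Split: l1_idx=2, l2_idx=7, offset=9
L1[2] = 1
L2[1][7] = 14
paddr = 14 * 16 + 9 = 233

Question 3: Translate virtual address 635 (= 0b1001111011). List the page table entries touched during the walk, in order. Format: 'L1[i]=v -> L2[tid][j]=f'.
vaddr = 635 = 0b1001111011
Split: l1_idx=4, l2_idx=7, offset=11

Answer: L1[4]=0 -> L2[0][7]=75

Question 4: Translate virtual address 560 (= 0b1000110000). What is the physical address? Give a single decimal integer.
Answer: 48

Derivation:
vaddr = 560 = 0b1000110000
Split: l1_idx=4, l2_idx=3, offset=0
L1[4] = 0
L2[0][3] = 3
paddr = 3 * 16 + 0 = 48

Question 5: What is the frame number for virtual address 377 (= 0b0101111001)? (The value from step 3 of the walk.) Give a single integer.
vaddr = 377: l1_idx=2, l2_idx=7
L1[2] = 1; L2[1][7] = 14

Answer: 14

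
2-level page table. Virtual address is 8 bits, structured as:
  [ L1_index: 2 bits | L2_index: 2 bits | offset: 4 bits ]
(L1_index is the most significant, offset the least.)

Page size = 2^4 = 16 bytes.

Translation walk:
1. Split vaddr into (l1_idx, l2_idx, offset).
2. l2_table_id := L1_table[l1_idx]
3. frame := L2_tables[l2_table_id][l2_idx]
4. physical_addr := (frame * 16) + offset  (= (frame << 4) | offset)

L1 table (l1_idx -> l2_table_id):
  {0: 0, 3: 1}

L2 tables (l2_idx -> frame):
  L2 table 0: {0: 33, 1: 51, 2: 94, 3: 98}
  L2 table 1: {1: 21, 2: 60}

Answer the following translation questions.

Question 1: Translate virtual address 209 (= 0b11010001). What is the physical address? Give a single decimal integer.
vaddr = 209 = 0b11010001
Split: l1_idx=3, l2_idx=1, offset=1
L1[3] = 1
L2[1][1] = 21
paddr = 21 * 16 + 1 = 337

Answer: 337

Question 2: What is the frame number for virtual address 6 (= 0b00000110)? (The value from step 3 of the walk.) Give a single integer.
vaddr = 6: l1_idx=0, l2_idx=0
L1[0] = 0; L2[0][0] = 33

Answer: 33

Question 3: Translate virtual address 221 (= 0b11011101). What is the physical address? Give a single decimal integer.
vaddr = 221 = 0b11011101
Split: l1_idx=3, l2_idx=1, offset=13
L1[3] = 1
L2[1][1] = 21
paddr = 21 * 16 + 13 = 349

Answer: 349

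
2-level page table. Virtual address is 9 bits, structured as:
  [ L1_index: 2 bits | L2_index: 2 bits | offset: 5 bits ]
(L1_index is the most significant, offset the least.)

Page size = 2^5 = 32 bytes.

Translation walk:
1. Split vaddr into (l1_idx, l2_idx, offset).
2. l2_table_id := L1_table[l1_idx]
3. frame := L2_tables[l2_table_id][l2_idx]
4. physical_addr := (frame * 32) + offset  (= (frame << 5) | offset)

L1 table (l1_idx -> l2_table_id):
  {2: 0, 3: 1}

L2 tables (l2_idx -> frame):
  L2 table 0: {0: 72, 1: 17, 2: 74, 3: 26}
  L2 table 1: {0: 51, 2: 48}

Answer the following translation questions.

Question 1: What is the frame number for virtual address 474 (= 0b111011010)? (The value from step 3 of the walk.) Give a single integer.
Answer: 48

Derivation:
vaddr = 474: l1_idx=3, l2_idx=2
L1[3] = 1; L2[1][2] = 48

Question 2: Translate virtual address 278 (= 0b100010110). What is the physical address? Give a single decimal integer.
vaddr = 278 = 0b100010110
Split: l1_idx=2, l2_idx=0, offset=22
L1[2] = 0
L2[0][0] = 72
paddr = 72 * 32 + 22 = 2326

Answer: 2326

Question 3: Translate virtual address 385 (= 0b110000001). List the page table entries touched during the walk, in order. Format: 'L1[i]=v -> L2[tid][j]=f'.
Answer: L1[3]=1 -> L2[1][0]=51

Derivation:
vaddr = 385 = 0b110000001
Split: l1_idx=3, l2_idx=0, offset=1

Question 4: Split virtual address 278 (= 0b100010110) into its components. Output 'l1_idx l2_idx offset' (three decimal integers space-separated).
vaddr = 278 = 0b100010110
  top 2 bits -> l1_idx = 2
  next 2 bits -> l2_idx = 0
  bottom 5 bits -> offset = 22

Answer: 2 0 22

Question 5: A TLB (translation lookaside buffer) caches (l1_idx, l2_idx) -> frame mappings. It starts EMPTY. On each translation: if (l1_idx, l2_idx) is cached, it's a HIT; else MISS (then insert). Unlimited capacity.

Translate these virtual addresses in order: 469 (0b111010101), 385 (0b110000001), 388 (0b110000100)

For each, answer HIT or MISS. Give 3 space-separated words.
Answer: MISS MISS HIT

Derivation:
vaddr=469: (3,2) not in TLB -> MISS, insert
vaddr=385: (3,0) not in TLB -> MISS, insert
vaddr=388: (3,0) in TLB -> HIT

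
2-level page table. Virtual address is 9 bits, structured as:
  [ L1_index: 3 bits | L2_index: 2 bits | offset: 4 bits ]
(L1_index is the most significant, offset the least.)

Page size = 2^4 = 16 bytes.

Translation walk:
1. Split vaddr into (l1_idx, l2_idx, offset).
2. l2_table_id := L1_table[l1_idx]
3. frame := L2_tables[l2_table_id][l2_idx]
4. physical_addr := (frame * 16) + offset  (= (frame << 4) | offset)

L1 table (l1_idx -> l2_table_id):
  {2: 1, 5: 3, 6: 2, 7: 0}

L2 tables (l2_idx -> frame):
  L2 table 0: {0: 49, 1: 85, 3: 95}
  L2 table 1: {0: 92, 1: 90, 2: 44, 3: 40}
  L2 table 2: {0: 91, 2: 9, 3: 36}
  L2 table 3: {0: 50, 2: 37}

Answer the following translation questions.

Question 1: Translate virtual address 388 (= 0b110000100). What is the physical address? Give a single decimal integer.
Answer: 1460

Derivation:
vaddr = 388 = 0b110000100
Split: l1_idx=6, l2_idx=0, offset=4
L1[6] = 2
L2[2][0] = 91
paddr = 91 * 16 + 4 = 1460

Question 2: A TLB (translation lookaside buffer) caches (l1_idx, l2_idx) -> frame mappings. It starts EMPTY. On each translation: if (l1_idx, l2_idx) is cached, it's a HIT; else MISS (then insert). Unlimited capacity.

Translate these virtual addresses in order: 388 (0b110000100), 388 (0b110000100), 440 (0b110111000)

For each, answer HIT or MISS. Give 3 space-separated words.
Answer: MISS HIT MISS

Derivation:
vaddr=388: (6,0) not in TLB -> MISS, insert
vaddr=388: (6,0) in TLB -> HIT
vaddr=440: (6,3) not in TLB -> MISS, insert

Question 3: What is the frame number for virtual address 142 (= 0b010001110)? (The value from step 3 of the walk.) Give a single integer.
Answer: 92

Derivation:
vaddr = 142: l1_idx=2, l2_idx=0
L1[2] = 1; L2[1][0] = 92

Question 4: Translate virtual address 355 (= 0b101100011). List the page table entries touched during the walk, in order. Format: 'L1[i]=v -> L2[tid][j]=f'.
Answer: L1[5]=3 -> L2[3][2]=37

Derivation:
vaddr = 355 = 0b101100011
Split: l1_idx=5, l2_idx=2, offset=3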